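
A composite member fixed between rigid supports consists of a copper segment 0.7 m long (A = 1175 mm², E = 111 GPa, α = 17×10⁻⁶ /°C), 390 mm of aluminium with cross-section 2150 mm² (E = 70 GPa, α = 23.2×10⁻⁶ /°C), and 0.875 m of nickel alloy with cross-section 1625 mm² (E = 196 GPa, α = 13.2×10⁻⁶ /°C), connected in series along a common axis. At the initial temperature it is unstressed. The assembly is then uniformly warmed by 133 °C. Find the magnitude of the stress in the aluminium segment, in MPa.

Free thermal expansion of the whole bar: Σ αᵢΔT Lᵢ = 17×10⁻⁶×133×700 + 23.2×10⁻⁶×133×390 + 13.2×10⁻⁶×133×875 = 4.322 mm.
The rigid supports impose zero overall length change; the single axial force P common to all segments must satisfy P Σ Lᵢ/(AᵢEᵢ) = δ_free.
The series flexibility is Σ Lᵢ/(AᵢEᵢ) = 700/(1175×111×10³) + 390/(2150×70×10³) + 875/(1625×196×10³) = 1.071×10⁻⁵ mm/N.
P = 4.322 / 1.071×10⁻⁵ = 403700 N = 403.7 kN, compressive.
σ_{aluminium} = P / A = 403700 / 2150 = 187.8 MPa.

σ ≈ 188 MPa (compressive)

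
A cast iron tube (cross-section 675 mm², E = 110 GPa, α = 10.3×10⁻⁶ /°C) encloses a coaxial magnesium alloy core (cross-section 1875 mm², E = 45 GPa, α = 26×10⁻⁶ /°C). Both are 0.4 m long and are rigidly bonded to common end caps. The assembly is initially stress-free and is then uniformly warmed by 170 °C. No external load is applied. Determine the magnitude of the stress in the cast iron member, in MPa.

The magnesium alloy has the larger α, so on heating it would change length more than the cast iron if both were free. The rigid plates force a common final length, so the magnesium alloy is put into compression and the cast iron into tension, with equal and opposite forces P (no external load).
Compatibility of the two members (thermal + elastic change equal): (α₁ − α₂)ΔT = P·[1/(A₁E₁) + 1/(A₂E₂)].
|α₁ − α₂|·ΔT = 15.7×10⁻⁶ × 170 = 0.002669.
1/(A₁E₁) + 1/(A₂E₂) = 1/(675×110×10³) + 1/(1875×45×10³) = 2.532×10⁻⁸ N⁻¹.
P = 0.002669 / 2.532×10⁻⁸ = 105400 N = 105.4 kN.
σ_{cast iron} = P/A₁ = 105400/675 = 156.2 MPa, tensile.

σ ≈ 156 MPa (tensile)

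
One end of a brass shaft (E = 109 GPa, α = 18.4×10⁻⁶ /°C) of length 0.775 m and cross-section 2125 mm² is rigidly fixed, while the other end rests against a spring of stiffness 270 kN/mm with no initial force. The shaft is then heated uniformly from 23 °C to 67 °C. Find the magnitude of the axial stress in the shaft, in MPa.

σ ≈ 41.9 MPa (compressive)

Free thermal expansion: δ_free = αΔT L = 18.4×10⁻⁶ × 44 × 775 = 0.6274 mm.
With a force P in the spring, the elastic change of the shaft is PL/(AE) and that of the spring is P/k; compatibility requires their sum to equal δ_free.
P [ L/(AE) + 1/k ] = δ_free → P [ 775/(2125×109×10³) + 1/(270×10³) ] = 0.6274.
P = 0.6274 / 7.05×10⁻⁶ = 89000 N.
σ = P/A = 89000/2125 = 41.88 MPa.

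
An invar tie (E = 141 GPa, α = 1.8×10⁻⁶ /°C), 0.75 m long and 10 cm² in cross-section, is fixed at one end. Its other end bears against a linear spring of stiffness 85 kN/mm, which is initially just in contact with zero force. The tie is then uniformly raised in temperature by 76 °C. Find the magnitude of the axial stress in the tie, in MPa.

σ ≈ 6.01 MPa (compressive)

If the spring were absent the tie would lengthen by αΔT L = 1.8×10⁻⁶ × 76 × 750 = 0.1026 mm.
With a force P in the spring, the elastic change of the tie is PL/(AE) and that of the spring is P/k; compatibility requires their sum to equal δ_free.
So P = δ_free / [L/(AE) + 1/k] = 0.1026 / [ 750/(1000×141×10³) + 1/(85×10³) ].
P = 0.1026 / 1.708×10⁻⁵ = 6006 N.
σ = P/A = 6006/1000 = 6.006 MPa.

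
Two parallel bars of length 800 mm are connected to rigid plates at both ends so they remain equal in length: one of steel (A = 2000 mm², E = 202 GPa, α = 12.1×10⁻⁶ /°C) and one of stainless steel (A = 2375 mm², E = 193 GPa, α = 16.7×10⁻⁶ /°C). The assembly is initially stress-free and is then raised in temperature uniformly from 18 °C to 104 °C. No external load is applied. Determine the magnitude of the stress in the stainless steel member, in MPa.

σ ≈ 35.8 MPa (compressive)

Equilibrium of a rigid end plate with no external load gives equal and opposite internal forces ±P in the two members. Since α_{stainless steel} > α_{steel}, heating drives the stainless steel into compression and the steel into tension.
Equating the net (thermal + elastic) strains gives |α₁ − α₂|·ΔT = P·[1/(A₁E₁) + 1/(A₂E₂)].
|α₁ − α₂|·ΔT = 4.6×10⁻⁶ × 86 = 0.0003956.
1/(A₁E₁) + 1/(A₂E₂) = 1/(2000×202×10³) + 1/(2375×193×10³) = 4.657×10⁻⁹ N⁻¹.
P = 0.0003956 / 4.657×10⁻⁹ = 84950 N = 84.95 kN.
σ_{stainless steel} = P/A₂ = 84950/2375 = 35.77 MPa, compressive.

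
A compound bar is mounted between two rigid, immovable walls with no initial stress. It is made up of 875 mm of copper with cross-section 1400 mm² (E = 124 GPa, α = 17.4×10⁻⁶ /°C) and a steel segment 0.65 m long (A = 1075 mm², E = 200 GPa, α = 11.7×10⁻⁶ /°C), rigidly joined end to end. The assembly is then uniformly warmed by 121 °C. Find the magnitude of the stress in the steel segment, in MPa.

With the walls removed the bar would change length by δ_free = Σ αᵢΔT Lᵢ = 17.4×10⁻⁶×121×875 + 11.7×10⁻⁶×121×650 = 2.762 mm.
Since the ends are fixed, an axial force P builds up, equal in every segment, with P · Σ Lᵢ/(AᵢEᵢ) = δ_free.
The series flexibility is Σ Lᵢ/(AᵢEᵢ) = 875/(1400×124×10³) + 650/(1075×200×10³) = 8.064×10⁻⁶ mm/N.
P = 2.762 / 8.064×10⁻⁶ = 342600 N = 342.6 kN, compressive.
σ_{steel} = P / A = 342600 / 1075 = 318.7 MPa.

σ ≈ 319 MPa (compressive)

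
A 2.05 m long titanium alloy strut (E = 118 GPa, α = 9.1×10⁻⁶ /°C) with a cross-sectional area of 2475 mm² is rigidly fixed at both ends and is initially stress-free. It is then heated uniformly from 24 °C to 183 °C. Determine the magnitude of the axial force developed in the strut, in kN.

The ends cannot move, so σ = EαΔT = 118×10³ × 9.1×10⁻⁶ × 159 = 170.7 MPa.
Axial force P = σA = 170.7 × 2475 = 422600 N = 422.6 kN, compressive.

P ≈ 423 kN (compressive)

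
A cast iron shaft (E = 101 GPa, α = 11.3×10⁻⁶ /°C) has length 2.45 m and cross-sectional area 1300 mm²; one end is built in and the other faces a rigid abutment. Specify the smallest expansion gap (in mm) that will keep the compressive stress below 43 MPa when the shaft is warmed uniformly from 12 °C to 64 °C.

g ≈ 0.397 mm

With no wall the shaft would lengthen by αΔT L = 11.3×10⁻⁶ × 52 × 2450 = 1.44 mm.
A stress of 43 MPa corresponds to the wall pushing the shaft back by σL/E = 43×2450/(101×10³) = 1.043 mm.
The gap must absorb the remainder: g_min = 1.44 − 1.043 = 0.3966 mm.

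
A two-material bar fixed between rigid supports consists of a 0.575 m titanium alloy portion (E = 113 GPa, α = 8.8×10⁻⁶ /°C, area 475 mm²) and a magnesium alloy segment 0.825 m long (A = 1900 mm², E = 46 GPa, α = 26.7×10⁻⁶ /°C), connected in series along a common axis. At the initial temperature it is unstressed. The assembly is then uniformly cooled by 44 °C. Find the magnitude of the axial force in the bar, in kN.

P ≈ 59.1 kN (tensile)

Free thermal contraction of the whole bar: Σ αᵢΔT Lᵢ = 8.8×10⁻⁶×44×575 + 26.7×10⁻⁶×44×825 = 1.192 mm.
The walls prevent any net length change, so an axial force P (same in every segment) develops. Compatibility: P · Σ Lᵢ/(AᵢEᵢ) = δ_free.
The series flexibility is Σ Lᵢ/(AᵢEᵢ) = 575/(475×113×10³) + 825/(1900×46×10³) = 2.015×10⁻⁵ mm/N.
So P = 1.192 / 2.015×10⁻⁵ = 59.14 kN, tensile.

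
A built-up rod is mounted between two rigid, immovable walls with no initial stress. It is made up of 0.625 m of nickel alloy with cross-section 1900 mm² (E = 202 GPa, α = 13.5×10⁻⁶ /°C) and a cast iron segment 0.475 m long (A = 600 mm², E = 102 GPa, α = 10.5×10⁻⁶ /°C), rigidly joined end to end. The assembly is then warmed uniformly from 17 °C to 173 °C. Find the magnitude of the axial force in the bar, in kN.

P ≈ 223 kN (compressive)

With the walls removed the bar would change length by δ_free = Σ αᵢΔT Lᵢ = 13.5×10⁻⁶×156×625 + 10.5×10⁻⁶×156×475 = 2.094 mm.
The rigid supports impose zero overall length change; the single axial force P common to all segments must satisfy P Σ Lᵢ/(AᵢEᵢ) = δ_free.
The series flexibility is Σ Lᵢ/(AᵢEᵢ) = 625/(1900×202×10³) + 475/(600×102×10³) = 9.39×10⁻⁶ mm/N.
So P = 2.094 / 9.39×10⁻⁶ = 223 kN, compressive.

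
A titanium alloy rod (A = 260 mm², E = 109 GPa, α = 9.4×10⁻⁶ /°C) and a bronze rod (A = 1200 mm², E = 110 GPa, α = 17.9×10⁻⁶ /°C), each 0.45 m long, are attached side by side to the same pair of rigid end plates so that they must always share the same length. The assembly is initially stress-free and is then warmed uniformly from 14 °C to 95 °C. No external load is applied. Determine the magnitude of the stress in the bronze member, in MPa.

Both members must finish at the same length. With the larger α, the bronze tends to over-expand; the plates restrain it, putting the bronze in compression and the titanium alloy in tension. With no external load the two internal forces are equal and opposite, magnitude P.
Equating the net (thermal + elastic) strains gives |α₁ − α₂|·ΔT = P·[1/(A₁E₁) + 1/(A₂E₂)].
|α₁ − α₂|·ΔT = 8.5×10⁻⁶ × 81 = 0.0006885.
1/(A₁E₁) + 1/(A₂E₂) = 1/(260×109×10³) + 1/(1200×110×10³) = 4.286×10⁻⁸ N⁻¹.
So P = 0.0006885 / 4.286×10⁻⁸ = 16.06 kN.
σ_{bronze} = P/A₂ = 16060/1200 = 13.39 MPa, compressive.

σ ≈ 13.4 MPa (compressive)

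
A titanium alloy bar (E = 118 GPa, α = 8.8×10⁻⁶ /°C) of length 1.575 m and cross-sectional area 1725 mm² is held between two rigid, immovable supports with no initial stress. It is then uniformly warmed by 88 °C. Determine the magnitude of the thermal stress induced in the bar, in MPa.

Because both ends are immovable the net strain is zero, and the suppressed thermal strain is αΔT = 8.8×10⁻⁶ × 88 = 774.4×10⁻⁶.
σ = EαΔT = 118×10³ × 8.8×10⁻⁶ × 88 = 91.38 MPa (compressive; the bar is trying to expand).

σ ≈ 91.4 MPa (compressive)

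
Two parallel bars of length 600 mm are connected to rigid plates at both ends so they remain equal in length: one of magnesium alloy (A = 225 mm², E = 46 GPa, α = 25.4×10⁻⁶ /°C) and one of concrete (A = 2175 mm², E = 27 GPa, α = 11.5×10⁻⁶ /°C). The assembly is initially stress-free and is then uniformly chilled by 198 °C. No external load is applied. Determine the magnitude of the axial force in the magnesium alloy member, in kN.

P ≈ 24.2 kN (tensile in the magnesium alloy)

Both members must finish at the same length. With the larger α, the magnesium alloy tends to over-contract; the plates restrain it, putting the magnesium alloy in tension and the concrete in compression. With no external load the two internal forces are equal and opposite, magnitude P.
Setting the final lengths equal and cancelling L: (α₁ − α₂)ΔT = P/(A₁E₁) + P/(A₂E₂).
|α₁ − α₂|·ΔT = 13.9×10⁻⁶ × 198 = 0.002752.
1/(A₁E₁) + 1/(A₂E₂) = 1/(225×46×10³) + 1/(2175×27×10³) = 1.136×10⁻⁷ N⁻¹.
P = 0.002752 / 1.136×10⁻⁷ = 24220 N = 24.22 kN.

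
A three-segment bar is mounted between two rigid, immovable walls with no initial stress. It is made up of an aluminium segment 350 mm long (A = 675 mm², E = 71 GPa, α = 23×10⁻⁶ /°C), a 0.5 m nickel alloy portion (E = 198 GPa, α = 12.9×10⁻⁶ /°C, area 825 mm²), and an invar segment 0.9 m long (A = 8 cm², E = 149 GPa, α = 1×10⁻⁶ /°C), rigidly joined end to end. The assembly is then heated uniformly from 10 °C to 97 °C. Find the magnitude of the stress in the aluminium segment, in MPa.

σ ≈ 111 MPa (compressive)

Free thermal expansion of the whole bar: Σ αᵢΔT Lᵢ = 23×10⁻⁶×87×350 + 12.9×10⁻⁶×87×500 + 1×10⁻⁶×87×900 = 1.34 mm.
Since the ends are fixed, an axial force P builds up, equal in every segment, with P · Σ Lᵢ/(AᵢEᵢ) = δ_free.
Σ Lᵢ/(AᵢEᵢ) = 350/(675×71×10³) + 500/(825×198×10³) + 900/(800×149×10³) = 1.791×10⁻⁵ mm/N.
So P = 1.34 / 1.791×10⁻⁵ = 74.79 kN, compressive.
σ_{aluminium} = P / A = 74790 / 675 = 110.8 MPa.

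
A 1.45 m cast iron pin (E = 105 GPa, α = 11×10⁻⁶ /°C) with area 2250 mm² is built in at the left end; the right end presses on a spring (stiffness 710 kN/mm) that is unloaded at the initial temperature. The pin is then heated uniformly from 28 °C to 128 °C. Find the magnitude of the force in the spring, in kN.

The unrestrained thermal change is αΔT L = 11×10⁻⁶ × 100 × 1450 = 1.595 mm.
Let P be the compressive force at the spring. The pin shortens elastically by PL/(AE) and the spring compresses by P/k; together these equal δ_free.
P [ L/(AE) + 1/k ] = δ_free → P [ 1450/(2250×105×10³) + 1/(710×10³) ] = 1.595.
P = 1.595 / 7.546×10⁻⁶ = 211400 N.

P ≈ 211 kN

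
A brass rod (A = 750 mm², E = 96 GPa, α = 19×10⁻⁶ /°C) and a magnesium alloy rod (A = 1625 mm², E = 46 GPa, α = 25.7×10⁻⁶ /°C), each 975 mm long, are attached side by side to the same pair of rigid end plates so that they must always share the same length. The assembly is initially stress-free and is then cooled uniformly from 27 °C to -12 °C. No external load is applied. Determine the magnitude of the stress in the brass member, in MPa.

Equilibrium of a rigid end plate with no external load gives equal and opposite internal forces ±P in the two members. Since α_{magnesium alloy} > α_{brass}, cooling drives the magnesium alloy into tension and the brass into compression.
Equating the net (thermal + elastic) strains gives |α₁ − α₂|·ΔT = P·[1/(A₁E₁) + 1/(A₂E₂)].
|α₁ − α₂|·ΔT = 6.7×10⁻⁶ × 39 = 0.0002613.
1/(A₁E₁) + 1/(A₂E₂) = 1/(750×96×10³) + 1/(1625×46×10³) = 2.727×10⁻⁸ N⁻¹.
P = 0.0002613 / 2.727×10⁻⁸ = 9583 N = 9.583 kN.
σ_{brass} = P/A₁ = 9583/750 = 12.78 MPa, compressive.

σ ≈ 12.8 MPa (compressive)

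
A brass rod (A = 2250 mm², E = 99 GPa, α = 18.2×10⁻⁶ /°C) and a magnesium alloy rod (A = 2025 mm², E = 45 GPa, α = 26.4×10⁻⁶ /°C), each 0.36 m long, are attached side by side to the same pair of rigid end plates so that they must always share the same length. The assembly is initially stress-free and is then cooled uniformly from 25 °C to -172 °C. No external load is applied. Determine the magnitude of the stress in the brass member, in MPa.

The magnesium alloy has the larger α, so on cooling it would change length more than the brass if both were free. The rigid plates force a common final length, so the magnesium alloy is put into tension and the brass into compression, with equal and opposite forces P (no external load).
Equating the net (thermal + elastic) strains gives |α₁ − α₂|·ΔT = P·[1/(A₁E₁) + 1/(A₂E₂)].
|α₁ − α₂|·ΔT = 8.2×10⁻⁶ × 197 = 0.001615.
1/(A₁E₁) + 1/(A₂E₂) = 1/(2250×99×10³) + 1/(2025×45×10³) = 1.546×10⁻⁸ N⁻¹.
P = 0.001615 / 1.546×10⁻⁸ = 104500 N = 104.5 kN.
σ_{brass} = P/A₁ = 104500/2250 = 46.43 MPa, compressive.

σ ≈ 46.4 MPa (compressive)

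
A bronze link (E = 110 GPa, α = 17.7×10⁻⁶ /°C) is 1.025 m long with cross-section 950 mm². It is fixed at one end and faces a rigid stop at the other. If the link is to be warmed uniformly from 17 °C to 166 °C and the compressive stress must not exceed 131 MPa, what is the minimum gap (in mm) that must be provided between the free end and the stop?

With no wall the link would lengthen by αΔT L = 17.7×10⁻⁶ × 149 × 1025 = 2.703 mm.
At the allowable stress the elastic shortening the wall may impose is σL/E = 131 × 1025 / (110×10³) = 1.221 mm.
So the gap has to take up the difference, g_min = δ_free − σL/E = 2.703 − 1.221 = 1.483 mm.

g ≈ 1.48 mm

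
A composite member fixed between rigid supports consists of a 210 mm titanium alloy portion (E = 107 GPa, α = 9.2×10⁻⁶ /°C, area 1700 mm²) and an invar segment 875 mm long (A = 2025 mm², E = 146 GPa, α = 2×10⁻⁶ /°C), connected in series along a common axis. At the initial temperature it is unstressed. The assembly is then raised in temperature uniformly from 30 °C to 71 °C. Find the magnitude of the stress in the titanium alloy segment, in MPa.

With the walls removed the bar would change length by δ_free = Σ αᵢΔT Lᵢ = 9.2×10⁻⁶×41×210 + 2×10⁻⁶×41×875 = 0.151 mm.
The rigid supports impose zero overall length change; the single axial force P common to all segments must satisfy P Σ Lᵢ/(AᵢEᵢ) = δ_free.
The series flexibility is Σ Lᵢ/(AᵢEᵢ) = 210/(1700×107×10³) + 875/(2025×146×10³) = 4.114×10⁻⁶ mm/N.
P = 0.151 / 4.114×10⁻⁶ = 36690 N = 36.69 kN, compressive.
σ_{titanium alloy} = P / A = 36690 / 1700 = 21.58 MPa.

σ ≈ 21.6 MPa (compressive)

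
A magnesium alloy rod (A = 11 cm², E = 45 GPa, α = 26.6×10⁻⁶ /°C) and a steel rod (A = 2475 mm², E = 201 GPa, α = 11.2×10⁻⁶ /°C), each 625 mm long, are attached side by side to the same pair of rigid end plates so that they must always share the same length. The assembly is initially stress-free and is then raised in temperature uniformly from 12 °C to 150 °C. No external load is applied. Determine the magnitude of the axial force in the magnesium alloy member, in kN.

P ≈ 95.7 kN (compressive in the magnesium alloy)

Both members must finish at the same length. With the larger α, the magnesium alloy tends to over-expand; the plates restrain it, putting the magnesium alloy in compression and the steel in tension. With no external load the two internal forces are equal and opposite, magnitude P.
Equating the net (thermal + elastic) strains gives |α₁ − α₂|·ΔT = P·[1/(A₁E₁) + 1/(A₂E₂)].
|α₁ − α₂|·ΔT = 15.4×10⁻⁶ × 138 = 0.002125.
1/(A₁E₁) + 1/(A₂E₂) = 1/(1100×45×10³) + 1/(2475×201×10³) = 2.221×10⁻⁸ N⁻¹.
So P = 0.002125 / 2.221×10⁻⁸ = 95.68 kN.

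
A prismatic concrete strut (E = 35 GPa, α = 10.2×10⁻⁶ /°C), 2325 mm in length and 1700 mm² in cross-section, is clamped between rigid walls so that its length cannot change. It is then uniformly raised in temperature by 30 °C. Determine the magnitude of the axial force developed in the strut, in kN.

P ≈ 18.2 kN (compressive)

The ends cannot move, so σ = EαΔT = 35×10³ × 10.2×10⁻⁶ × 30 = 10.71 MPa.
Axial force P = σA = 10.71 × 1700 = 18210 N = 18.21 kN, compressive.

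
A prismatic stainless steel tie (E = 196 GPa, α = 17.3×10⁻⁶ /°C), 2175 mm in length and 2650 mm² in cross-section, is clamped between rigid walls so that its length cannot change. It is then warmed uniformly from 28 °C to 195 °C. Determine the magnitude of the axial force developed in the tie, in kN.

With zero net strain, σ = E·αΔT = 196 GPa × 17.3×10⁻⁶ × 167 = 566.3 MPa.
P = AEαΔT = 2650 × 196×10³ × 17.3×10⁻⁶ × 167 = 1501 kN (compressive).

P ≈ 1500 kN (compressive)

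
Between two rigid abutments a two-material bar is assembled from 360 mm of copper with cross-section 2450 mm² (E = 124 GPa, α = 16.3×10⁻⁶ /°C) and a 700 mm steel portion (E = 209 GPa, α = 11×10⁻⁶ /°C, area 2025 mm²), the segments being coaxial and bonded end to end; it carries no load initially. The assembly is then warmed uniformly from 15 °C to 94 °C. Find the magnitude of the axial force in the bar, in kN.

If the supports were absent, the total length change would be Σ αᵢΔT Lᵢ = 16.3×10⁻⁶×79×360 + 11×10⁻⁶×79×700 = 1.072 mm.
The walls prevent any net length change, so an axial force P (same in every segment) develops. Compatibility: P · Σ Lᵢ/(AᵢEᵢ) = δ_free.
The series flexibility is Σ Lᵢ/(AᵢEᵢ) = 360/(2450×124×10³) + 700/(2025×209×10³) = 2.839×10⁻⁶ mm/N.
Hence P = δ_free / Σ(L/AE) = 1.072/2.839×10⁻⁶ = 377.6 kN (compressive).

P ≈ 378 kN (compressive)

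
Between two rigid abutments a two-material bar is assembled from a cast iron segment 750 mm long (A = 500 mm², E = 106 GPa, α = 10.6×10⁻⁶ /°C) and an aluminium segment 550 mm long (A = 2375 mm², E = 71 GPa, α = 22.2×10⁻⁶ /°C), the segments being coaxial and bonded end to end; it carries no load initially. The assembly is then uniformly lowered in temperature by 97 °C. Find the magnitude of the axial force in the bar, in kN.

P ≈ 112 kN (tensile)

Free thermal contraction of the whole bar: Σ αᵢΔT Lᵢ = 10.6×10⁻⁶×97×750 + 22.2×10⁻⁶×97×550 = 1.956 mm.
The rigid supports impose zero overall length change; the single axial force P common to all segments must satisfy P Σ Lᵢ/(AᵢEᵢ) = δ_free.
Σ Lᵢ/(AᵢEᵢ) = 750/(500×106×10³) + 550/(2375×71×10³) = 1.741×10⁻⁵ mm/N.
So P = 1.956 / 1.741×10⁻⁵ = 112.3 kN, tensile.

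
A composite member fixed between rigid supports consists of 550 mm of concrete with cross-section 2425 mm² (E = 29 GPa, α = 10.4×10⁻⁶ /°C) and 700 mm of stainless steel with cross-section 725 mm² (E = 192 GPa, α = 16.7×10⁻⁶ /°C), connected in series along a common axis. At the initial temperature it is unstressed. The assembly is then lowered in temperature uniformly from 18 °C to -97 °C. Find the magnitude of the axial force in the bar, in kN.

P ≈ 156 kN (tensile)

With the walls removed the bar would change length by δ_free = Σ αᵢΔT Lᵢ = 10.4×10⁻⁶×115×550 + 16.7×10⁻⁶×115×700 = 2.002 mm.
The walls prevent any net length change, so an axial force P (same in every segment) develops. Compatibility: P · Σ Lᵢ/(AᵢEᵢ) = δ_free.
The series flexibility is Σ Lᵢ/(AᵢEᵢ) = 550/(2425×29×10³) + 700/(725×192×10³) = 1.285×10⁻⁵ mm/N.
P = 2.002 / 1.285×10⁻⁵ = 155800 N = 155.8 kN, tensile.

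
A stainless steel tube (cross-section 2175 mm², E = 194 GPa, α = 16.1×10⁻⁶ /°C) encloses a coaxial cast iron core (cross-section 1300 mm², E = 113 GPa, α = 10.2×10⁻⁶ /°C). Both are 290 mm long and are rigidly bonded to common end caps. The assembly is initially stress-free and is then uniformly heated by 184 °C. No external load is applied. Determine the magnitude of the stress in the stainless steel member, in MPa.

σ ≈ 54.4 MPa (compressive)

Both members must finish at the same length. With the larger α, the stainless steel tends to over-expand; the plates restrain it, putting the stainless steel in compression and the cast iron in tension. With no external load the two internal forces are equal and opposite, magnitude P.
Equating the net (thermal + elastic) strains gives |α₁ − α₂|·ΔT = P·[1/(A₁E₁) + 1/(A₂E₂)].
|α₁ − α₂|·ΔT = 5.9×10⁻⁶ × 184 = 0.001086.
1/(A₁E₁) + 1/(A₂E₂) = 1/(2175×194×10³) + 1/(1300×113×10³) = 9.177×10⁻⁹ N⁻¹.
So P = 0.001086 / 9.177×10⁻⁹ = 118.3 kN.
σ_{stainless steel} = P/A₁ = 118300/2175 = 54.39 MPa, compressive.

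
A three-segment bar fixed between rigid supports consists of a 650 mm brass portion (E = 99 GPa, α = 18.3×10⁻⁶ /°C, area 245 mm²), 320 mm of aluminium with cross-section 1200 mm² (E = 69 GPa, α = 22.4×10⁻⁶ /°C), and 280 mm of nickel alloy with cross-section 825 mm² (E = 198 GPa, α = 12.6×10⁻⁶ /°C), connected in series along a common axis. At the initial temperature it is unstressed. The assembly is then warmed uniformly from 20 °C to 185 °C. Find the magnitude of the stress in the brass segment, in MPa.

With the walls removed the bar would change length by δ_free = Σ αᵢΔT Lᵢ = 18.3×10⁻⁶×165×650 + 22.4×10⁻⁶×165×320 + 12.6×10⁻⁶×165×280 = 3.728 mm.
Since the ends are fixed, an axial force P builds up, equal in every segment, with P · Σ Lᵢ/(AᵢEᵢ) = δ_free.
The series flexibility is Σ Lᵢ/(AᵢEᵢ) = 650/(245×99×10³) + 320/(1200×69×10³) + 280/(825×198×10³) = 3.238×10⁻⁵ mm/N.
Hence P = δ_free / Σ(L/AE) = 3.728/3.238×10⁻⁵ = 115.1 kN (compressive).
σ_{brass} = P / A = 115100 / 245 = 469.9 MPa.

σ ≈ 470 MPa (compressive)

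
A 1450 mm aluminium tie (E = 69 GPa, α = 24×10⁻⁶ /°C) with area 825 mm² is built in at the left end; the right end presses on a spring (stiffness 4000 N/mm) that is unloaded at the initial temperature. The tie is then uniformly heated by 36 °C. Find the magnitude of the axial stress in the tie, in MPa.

σ ≈ 5.51 MPa (compressive)

The unrestrained thermal change is αΔT L = 24×10⁻⁶ × 36 × 1450 = 1.253 mm.
Let P be the compressive force at the spring. The tie shortens elastically by PL/(AE) and the spring compresses by P/k; together these equal δ_free.
P [ L/(AE) + 1/k ] = δ_free → P [ 1450/(825×69×10³) + 1/(4000) ] = 1.253.
P = 1.253 / 0.0002755 = 4548 N.
σ = P/A = 4548/825 = 5.513 MPa.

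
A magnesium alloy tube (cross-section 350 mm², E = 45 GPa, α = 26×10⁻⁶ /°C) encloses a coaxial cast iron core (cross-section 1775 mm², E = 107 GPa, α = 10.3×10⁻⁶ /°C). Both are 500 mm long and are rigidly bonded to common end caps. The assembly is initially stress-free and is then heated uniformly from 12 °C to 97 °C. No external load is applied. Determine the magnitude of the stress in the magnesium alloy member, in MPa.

σ ≈ 55.5 MPa (compressive)

Equilibrium of a rigid end plate with no external load gives equal and opposite internal forces ±P in the two members. Since α_{magnesium alloy} > α_{cast iron}, heating drives the magnesium alloy into compression and the cast iron into tension.
Setting the final lengths equal and cancelling L: (α₁ − α₂)ΔT = P/(A₁E₁) + P/(A₂E₂).
|α₁ − α₂|·ΔT = 15.7×10⁻⁶ × 85 = 0.001334.
1/(A₁E₁) + 1/(A₂E₂) = 1/(350×45×10³) + 1/(1775×107×10³) = 6.876×10⁻⁸ N⁻¹.
P = 0.001334 / 6.876×10⁻⁸ = 19410 N = 19.41 kN.
σ_{magnesium alloy} = P/A₁ = 19410/350 = 55.45 MPa, compressive.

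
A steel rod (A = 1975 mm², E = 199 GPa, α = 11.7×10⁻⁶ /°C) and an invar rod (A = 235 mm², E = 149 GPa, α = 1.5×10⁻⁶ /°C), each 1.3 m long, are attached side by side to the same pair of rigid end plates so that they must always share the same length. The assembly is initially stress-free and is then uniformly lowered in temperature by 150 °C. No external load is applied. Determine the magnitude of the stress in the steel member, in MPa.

σ ≈ 24.9 MPa (tensile)

The steel has the larger α, so on cooling it would change length more than the invar if both were free. The rigid plates force a common final length, so the steel is put into tension and the invar into compression, with equal and opposite forces P (no external load).
Setting the final lengths equal and cancelling L: (α₁ − α₂)ΔT = P/(A₁E₁) + P/(A₂E₂).
|α₁ − α₂|·ΔT = 10.2×10⁻⁶ × 150 = 0.00153.
1/(A₁E₁) + 1/(A₂E₂) = 1/(1975×199×10³) + 1/(235×149×10³) = 3.11×10⁻⁸ N⁻¹.
P = 0.00153 / 3.11×10⁻⁸ = 49190 N = 49.19 kN.
σ_{steel} = P/A₁ = 49190/1975 = 24.91 MPa, tensile.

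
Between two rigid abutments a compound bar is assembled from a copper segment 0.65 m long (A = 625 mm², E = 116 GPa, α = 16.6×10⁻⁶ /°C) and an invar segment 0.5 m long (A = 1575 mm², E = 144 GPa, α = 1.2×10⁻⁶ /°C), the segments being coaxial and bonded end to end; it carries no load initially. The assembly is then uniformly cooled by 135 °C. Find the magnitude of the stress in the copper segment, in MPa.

σ ≈ 220 MPa (tensile)

Free thermal contraction of the whole bar: Σ αᵢΔT Lᵢ = 16.6×10⁻⁶×135×650 + 1.2×10⁻⁶×135×500 = 1.538 mm.
The walls prevent any net length change, so an axial force P (same in every segment) develops. Compatibility: P · Σ Lᵢ/(AᵢEᵢ) = δ_free.
Σ Lᵢ/(AᵢEᵢ) = 650/(625×116×10³) + 500/(1575×144×10³) = 1.117×10⁻⁵ mm/N.
So P = 1.538 / 1.117×10⁻⁵ = 137.7 kN, tensile.
σ_{copper} = P / A = 137700 / 625 = 220.3 MPa.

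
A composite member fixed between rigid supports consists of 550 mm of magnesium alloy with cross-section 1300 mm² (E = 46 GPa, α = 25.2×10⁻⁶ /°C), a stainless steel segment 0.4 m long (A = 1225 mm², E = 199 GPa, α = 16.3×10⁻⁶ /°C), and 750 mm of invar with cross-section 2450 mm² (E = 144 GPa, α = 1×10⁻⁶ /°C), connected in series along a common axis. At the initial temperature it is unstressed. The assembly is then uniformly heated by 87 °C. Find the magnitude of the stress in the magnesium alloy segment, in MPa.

σ ≈ 109 MPa (compressive)

Free thermal expansion of the whole bar: Σ αᵢΔT Lᵢ = 25.2×10⁻⁶×87×550 + 16.3×10⁻⁶×87×400 + 1×10⁻⁶×87×750 = 1.838 mm.
The walls prevent any net length change, so an axial force P (same in every segment) develops. Compatibility: P · Σ Lᵢ/(AᵢEᵢ) = δ_free.
The series flexibility is Σ Lᵢ/(AᵢEᵢ) = 550/(1300×46×10³) + 400/(1225×199×10³) + 750/(2450×144×10³) = 1.296×10⁻⁵ mm/N.
Hence P = δ_free / Σ(L/AE) = 1.838/1.296×10⁻⁵ = 141.8 kN (compressive).
σ_{magnesium alloy} = P / A = 141800 / 1300 = 109.1 MPa.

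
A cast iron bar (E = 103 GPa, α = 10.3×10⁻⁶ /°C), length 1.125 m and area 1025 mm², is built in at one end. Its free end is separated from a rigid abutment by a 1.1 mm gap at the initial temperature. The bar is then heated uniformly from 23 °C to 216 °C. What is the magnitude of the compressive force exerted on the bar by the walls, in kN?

P ≈ 107 kN

If the wall were absent the bar would grow by αΔT L = 10.3×10⁻⁶ × 193 × 1125 = 2.236 mm.
This exceeds the 1.1 mm gap, so the wall pushes back. The portion of expansion that must be recovered elastically is δ_free − gap = 2.236 − 1.1 = 1.136 mm.
Compatibility: PL/(AE) = 1.136 mm, so σ = P/A = E × (1.136/1125) = 104 MPa.
P = σA = 104 × 1025 = 106.6 kN.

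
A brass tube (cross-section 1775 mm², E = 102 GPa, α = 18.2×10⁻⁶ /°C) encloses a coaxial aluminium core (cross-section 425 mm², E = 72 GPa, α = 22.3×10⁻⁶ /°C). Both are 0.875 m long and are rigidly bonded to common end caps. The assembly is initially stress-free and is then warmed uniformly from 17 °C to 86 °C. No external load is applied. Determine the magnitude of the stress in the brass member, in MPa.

σ ≈ 4.17 MPa (tensile)

The aluminium has the larger α, so on heating it would change length more than the brass if both were free. The rigid plates force a common final length, so the aluminium is put into compression and the brass into tension, with equal and opposite forces P (no external load).
Compatibility of the two members (thermal + elastic change equal): (α₁ − α₂)ΔT = P·[1/(A₁E₁) + 1/(A₂E₂)].
|α₁ − α₂|·ΔT = 4.1×10⁻⁶ × 69 = 0.0002829.
1/(A₁E₁) + 1/(A₂E₂) = 1/(1775×102×10³) + 1/(425×72×10³) = 3.82×10⁻⁸ N⁻¹.
So P = 0.0002829 / 3.82×10⁻⁸ = 7.405 kN.
σ_{brass} = P/A₁ = 7405/1775 = 4.172 MPa, tensile.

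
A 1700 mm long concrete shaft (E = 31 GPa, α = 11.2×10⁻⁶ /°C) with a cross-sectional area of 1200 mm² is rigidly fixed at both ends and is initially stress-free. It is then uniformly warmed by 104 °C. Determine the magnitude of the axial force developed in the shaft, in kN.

With zero net strain, σ = E·αΔT = 31 GPa × 11.2×10⁻⁶ × 104 = 36.11 MPa.
Axial force P = σA = 36.11 × 1200 = 43330 N = 43.33 kN, compressive.

P ≈ 43.3 kN (compressive)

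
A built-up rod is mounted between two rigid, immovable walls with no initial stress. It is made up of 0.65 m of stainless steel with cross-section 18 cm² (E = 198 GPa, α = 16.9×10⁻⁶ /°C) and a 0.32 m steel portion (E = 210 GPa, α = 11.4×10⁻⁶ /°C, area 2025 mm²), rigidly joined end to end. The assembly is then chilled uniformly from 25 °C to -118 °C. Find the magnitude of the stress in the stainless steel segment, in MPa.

σ ≈ 451 MPa (tensile)

If the supports were absent, the total length change would be Σ αᵢΔT Lᵢ = 16.9×10⁻⁶×143×650 + 11.4×10⁻⁶×143×320 = 2.093 mm.
The rigid supports impose zero overall length change; the single axial force P common to all segments must satisfy P Σ Lᵢ/(AᵢEᵢ) = δ_free.
Σ Lᵢ/(AᵢEᵢ) = 650/(1800×198×10³) + 320/(2025×210×10³) = 2.576×10⁻⁶ mm/N.
So P = 2.093 / 2.576×10⁻⁶ = 812.2 kN, tensile.
σ_{stainless steel} = P / A = 812200 / 1800 = 451.2 MPa.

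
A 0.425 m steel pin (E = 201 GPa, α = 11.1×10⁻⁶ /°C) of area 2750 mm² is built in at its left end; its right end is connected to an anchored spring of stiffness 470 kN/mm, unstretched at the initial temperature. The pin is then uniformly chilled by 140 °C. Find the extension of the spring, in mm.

If the spring were absent the pin would shorten by αΔT L = 11.1×10⁻⁶ × 140 × 425 = 0.6604 mm.
Let P be the tensile force in the spring. The pin extends elastically by PL/(AE) and the spring stretches by P/k; together these equal δ_free.
So P = δ_free / [L/(AE) + 1/k] = 0.6604 / [ 425/(2750×201×10³) + 1/(470×10³) ].
P = 0.6604 / 2.897×10⁻⁶ = 228000 N.
Spring extension = P/k = 228000/(470×10³) = 0.4851 mm.

δ ≈ 0.485 mm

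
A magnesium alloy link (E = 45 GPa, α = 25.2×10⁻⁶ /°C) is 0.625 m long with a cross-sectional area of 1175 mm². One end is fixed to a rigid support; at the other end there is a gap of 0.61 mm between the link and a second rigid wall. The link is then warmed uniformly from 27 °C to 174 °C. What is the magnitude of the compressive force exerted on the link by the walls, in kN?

Unrestrained expansion: δ_free = αΔT L = 25.2×10⁻⁶ × 147 × 625 = 2.315 mm.
This exceeds the 0.61 mm gap, so the wall pushes back. The portion of expansion that must be recovered elastically is δ_free − gap = 2.315 − 0.61 = 1.705 mm.
So σ = E(δ_free − g)/L = 45×10³ × 1.705/625 = 122.8 MPa.
P = σA = 122.8 × 1175 = 144.3 kN.

P ≈ 144 kN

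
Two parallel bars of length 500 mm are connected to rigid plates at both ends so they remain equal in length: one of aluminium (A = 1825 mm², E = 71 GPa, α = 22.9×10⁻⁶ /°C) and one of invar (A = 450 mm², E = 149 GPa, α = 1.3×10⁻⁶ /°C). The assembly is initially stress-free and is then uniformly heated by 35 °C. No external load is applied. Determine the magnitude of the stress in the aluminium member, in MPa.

σ ≈ 18.3 MPa (compressive)

The aluminium has the larger α, so on heating it would change length more than the invar if both were free. The rigid plates force a common final length, so the aluminium is put into compression and the invar into tension, with equal and opposite forces P (no external load).
Compatibility of the two members (thermal + elastic change equal): (α₁ − α₂)ΔT = P·[1/(A₁E₁) + 1/(A₂E₂)].
|α₁ − α₂|·ΔT = 21.6×10⁻⁶ × 35 = 0.000756.
1/(A₁E₁) + 1/(A₂E₂) = 1/(1825×71×10³) + 1/(450×149×10³) = 2.263×10⁻⁸ N⁻¹.
P = 0.000756 / 2.263×10⁻⁸ = 33400 N = 33.4 kN.
σ_{aluminium} = P/A₁ = 33400/1825 = 18.3 MPa, compressive.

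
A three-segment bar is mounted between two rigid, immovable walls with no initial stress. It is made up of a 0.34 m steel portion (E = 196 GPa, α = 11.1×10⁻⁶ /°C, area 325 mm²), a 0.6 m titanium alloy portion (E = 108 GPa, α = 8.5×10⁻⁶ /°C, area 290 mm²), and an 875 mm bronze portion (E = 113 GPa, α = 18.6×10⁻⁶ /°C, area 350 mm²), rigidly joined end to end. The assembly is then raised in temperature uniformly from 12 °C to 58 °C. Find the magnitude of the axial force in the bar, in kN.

If the supports were absent, the total length change would be Σ αᵢΔT Lᵢ = 11.1×10⁻⁶×46×340 + 8.5×10⁻⁶×46×600 + 18.6×10⁻⁶×46×875 = 1.157 mm.
The rigid supports impose zero overall length change; the single axial force P common to all segments must satisfy P Σ Lᵢ/(AᵢEᵢ) = δ_free.
Σ Lᵢ/(AᵢEᵢ) = 340/(325×196×10³) + 600/(290×108×10³) + 875/(350×113×10³) = 4.662×10⁻⁵ mm/N.
So P = 1.157 / 4.662×10⁻⁵ = 24.82 kN, compressive.

P ≈ 24.8 kN (compressive)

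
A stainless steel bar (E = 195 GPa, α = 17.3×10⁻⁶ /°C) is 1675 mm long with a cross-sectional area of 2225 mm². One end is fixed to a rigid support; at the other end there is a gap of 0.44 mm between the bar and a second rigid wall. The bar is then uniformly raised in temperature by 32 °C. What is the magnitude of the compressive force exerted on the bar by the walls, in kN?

If the wall were absent the bar would grow by αΔT L = 17.3×10⁻⁶ × 32 × 1675 = 0.9273 mm.
This exceeds the 0.44 mm gap, so the wall pushes back. The portion of expansion that must be recovered elastically is δ_free − gap = 0.9273 − 0.44 = 0.4873 mm.
Compatibility: PL/(AE) = 0.4873 mm, so σ = P/A = E × (0.4873/1675) = 56.73 MPa.
Force on the wall = σA = 56.73 × 2225 mm² = 126.2 kN.

P ≈ 126 kN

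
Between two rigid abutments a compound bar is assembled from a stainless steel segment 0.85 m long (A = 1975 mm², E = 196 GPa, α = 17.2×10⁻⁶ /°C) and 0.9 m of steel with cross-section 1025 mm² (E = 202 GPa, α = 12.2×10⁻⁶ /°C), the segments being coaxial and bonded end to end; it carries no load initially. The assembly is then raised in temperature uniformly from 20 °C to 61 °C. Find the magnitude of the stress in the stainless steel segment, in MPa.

σ ≈ 81.2 MPa (compressive)

With the walls removed the bar would change length by δ_free = Σ αᵢΔT Lᵢ = 17.2×10⁻⁶×41×850 + 12.2×10⁻⁶×41×900 = 1.05 mm.
The walls prevent any net length change, so an axial force P (same in every segment) develops. Compatibility: P · Σ Lᵢ/(AᵢEᵢ) = δ_free.
Σ Lᵢ/(AᵢEᵢ) = 850/(1975×196×10³) + 900/(1025×202×10³) = 6.543×10⁻⁶ mm/N.
Hence P = δ_free / Σ(L/AE) = 1.05/6.543×10⁻⁶ = 160.4 kN (compressive).
σ_{stainless steel} = P / A = 160400 / 1975 = 81.23 MPa.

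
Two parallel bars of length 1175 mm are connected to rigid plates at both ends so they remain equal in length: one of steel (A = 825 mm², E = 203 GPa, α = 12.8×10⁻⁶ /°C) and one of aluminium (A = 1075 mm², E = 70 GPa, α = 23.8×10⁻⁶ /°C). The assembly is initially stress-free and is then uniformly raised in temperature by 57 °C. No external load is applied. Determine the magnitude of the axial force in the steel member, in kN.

Both members must finish at the same length. With the larger α, the aluminium tends to over-expand; the plates restrain it, putting the aluminium in compression and the steel in tension. With no external load the two internal forces are equal and opposite, magnitude P.
Compatibility of the two members (thermal + elastic change equal): (α₁ − α₂)ΔT = P·[1/(A₁E₁) + 1/(A₂E₂)].
|α₁ − α₂|·ΔT = 11×10⁻⁶ × 57 = 0.000627.
1/(A₁E₁) + 1/(A₂E₂) = 1/(825×203×10³) + 1/(1075×70×10³) = 1.926×10⁻⁸ N⁻¹.
So P = 0.000627 / 1.926×10⁻⁸ = 32.55 kN.

P ≈ 32.6 kN (tensile in the steel)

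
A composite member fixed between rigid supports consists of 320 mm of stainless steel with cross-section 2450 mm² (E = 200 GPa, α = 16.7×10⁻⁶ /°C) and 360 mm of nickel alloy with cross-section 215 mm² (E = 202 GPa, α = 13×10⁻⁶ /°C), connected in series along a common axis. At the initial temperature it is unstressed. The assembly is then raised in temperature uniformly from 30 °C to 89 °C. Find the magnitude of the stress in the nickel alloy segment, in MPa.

With the walls removed the bar would change length by δ_free = Σ αᵢΔT Lᵢ = 16.7×10⁻⁶×59×320 + 13×10⁻⁶×59×360 = 0.5914 mm.
The walls prevent any net length change, so an axial force P (same in every segment) develops. Compatibility: P · Σ Lᵢ/(AᵢEᵢ) = δ_free.
The series flexibility is Σ Lᵢ/(AᵢEᵢ) = 320/(2450×200×10³) + 360/(215×202×10³) = 8.942×10⁻⁶ mm/N.
So P = 0.5914 / 8.942×10⁻⁶ = 66.14 kN, compressive.
σ_{nickel alloy} = P / A = 66140 / 215 = 307.6 MPa.

σ ≈ 308 MPa (compressive)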